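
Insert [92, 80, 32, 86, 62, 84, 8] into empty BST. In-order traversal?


Insert 92: root
Insert 80: L from 92
Insert 32: L from 92 -> L from 80
Insert 86: L from 92 -> R from 80
Insert 62: L from 92 -> L from 80 -> R from 32
Insert 84: L from 92 -> R from 80 -> L from 86
Insert 8: L from 92 -> L from 80 -> L from 32

In-order: [8, 32, 62, 80, 84, 86, 92]


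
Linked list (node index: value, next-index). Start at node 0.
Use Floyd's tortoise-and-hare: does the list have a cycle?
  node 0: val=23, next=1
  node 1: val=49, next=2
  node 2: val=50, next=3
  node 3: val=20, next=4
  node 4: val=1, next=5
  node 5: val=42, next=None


Floyd's tortoise (slow, +1) and hare (fast, +2):
  init: slow=0, fast=0
  step 1: slow=1, fast=2
  step 2: slow=2, fast=4
  step 3: fast 4->5->None, no cycle

Cycle: no


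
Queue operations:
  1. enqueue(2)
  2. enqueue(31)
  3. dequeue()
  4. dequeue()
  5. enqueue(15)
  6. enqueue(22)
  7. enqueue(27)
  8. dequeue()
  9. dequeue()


enqueue(2) -> [2]
enqueue(31) -> [2, 31]
dequeue()->2, [31]
dequeue()->31, []
enqueue(15) -> [15]
enqueue(22) -> [15, 22]
enqueue(27) -> [15, 22, 27]
dequeue()->15, [22, 27]
dequeue()->22, [27]

Final queue: [27]


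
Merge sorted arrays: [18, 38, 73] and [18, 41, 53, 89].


Take 18 from A
Take 18 from B
Take 38 from A
Take 41 from B
Take 53 from B
Take 73 from A

Merged: [18, 18, 38, 41, 53, 73, 89]


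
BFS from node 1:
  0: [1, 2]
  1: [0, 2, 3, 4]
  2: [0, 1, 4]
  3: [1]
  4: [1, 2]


Visit 1, enqueue [0, 2, 3, 4]
Visit 0, enqueue []
Visit 2, enqueue []
Visit 3, enqueue []
Visit 4, enqueue []

BFS order: [1, 0, 2, 3, 4]


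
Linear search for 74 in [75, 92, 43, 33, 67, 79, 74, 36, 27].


i=0: 75!=74
i=1: 92!=74
i=2: 43!=74
i=3: 33!=74
i=4: 67!=74
i=5: 79!=74
i=6: 74==74 found!

Found at 6, 7 comps


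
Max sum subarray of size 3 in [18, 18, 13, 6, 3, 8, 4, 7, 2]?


[0:3]: 49
[1:4]: 37
[2:5]: 22
[3:6]: 17
[4:7]: 15
[5:8]: 19
[6:9]: 13

Max: 49 at [0:3]


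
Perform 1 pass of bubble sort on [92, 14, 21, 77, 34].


Initial: [92, 14, 21, 77, 34]
Pass 1: [14, 21, 77, 34, 92] (4 swaps)

After 1 pass: [14, 21, 77, 34, 92]


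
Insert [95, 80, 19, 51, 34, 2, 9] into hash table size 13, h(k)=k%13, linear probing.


Insert 95: h=4 -> slot 4
Insert 80: h=2 -> slot 2
Insert 19: h=6 -> slot 6
Insert 51: h=12 -> slot 12
Insert 34: h=8 -> slot 8
Insert 2: h=2, 1 probes -> slot 3
Insert 9: h=9 -> slot 9

Table: [None, None, 80, 2, 95, None, 19, None, 34, 9, None, None, 51]


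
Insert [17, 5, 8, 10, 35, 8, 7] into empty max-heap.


Insert 17: [17]
Insert 5: [17, 5]
Insert 8: [17, 5, 8]
Insert 10: [17, 10, 8, 5]
Insert 35: [35, 17, 8, 5, 10]
Insert 8: [35, 17, 8, 5, 10, 8]
Insert 7: [35, 17, 8, 5, 10, 8, 7]

Final heap: [35, 17, 8, 5, 10, 8, 7]


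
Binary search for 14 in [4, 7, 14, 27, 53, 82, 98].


Step 1: lo=0, hi=6, mid=3, val=27
Step 2: lo=0, hi=2, mid=1, val=7
Step 3: lo=2, hi=2, mid=2, val=14

Found at index 2


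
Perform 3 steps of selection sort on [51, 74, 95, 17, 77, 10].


Initial: [51, 74, 95, 17, 77, 10]
Step 1: min=10 at 5
  Swap: [10, 74, 95, 17, 77, 51]
Step 2: min=17 at 3
  Swap: [10, 17, 95, 74, 77, 51]
Step 3: min=51 at 5
  Swap: [10, 17, 51, 74, 77, 95]

After 3 steps: [10, 17, 51, 74, 77, 95]


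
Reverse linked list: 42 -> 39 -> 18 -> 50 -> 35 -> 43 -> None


Step 1: curr=42, set curr.next=prev(None) | reversed so far: 42
Step 2: curr=39, set curr.next=prev(42) | reversed so far: 39 -> 42
Step 3: curr=18, set curr.next=prev(39) | reversed so far: 18 -> 39 -> 42
Step 4: curr=50, set curr.next=prev(18) | reversed so far: 50 -> 18 -> 39 -> 42
Step 5: curr=35, set curr.next=prev(50) | reversed so far: 35 -> 50 -> 18 -> 39 -> 42
Step 6: curr=43, set curr.next=prev(35) | reversed so far: 43 -> 35 -> 50 -> 18 -> 39 -> 42

43 -> 35 -> 50 -> 18 -> 39 -> 42 -> None


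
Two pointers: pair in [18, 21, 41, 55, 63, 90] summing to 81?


lo=0(18)+hi=5(90)=108
lo=0(18)+hi=4(63)=81

Yes: 18+63=81


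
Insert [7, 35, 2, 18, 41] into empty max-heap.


Insert 7: [7]
Insert 35: [35, 7]
Insert 2: [35, 7, 2]
Insert 18: [35, 18, 2, 7]
Insert 41: [41, 35, 2, 7, 18]

Final heap: [41, 35, 2, 7, 18]


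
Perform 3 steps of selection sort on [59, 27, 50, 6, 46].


Initial: [59, 27, 50, 6, 46]
Step 1: min=6 at 3
  Swap: [6, 27, 50, 59, 46]
Step 2: min=27 at 1
  Swap: [6, 27, 50, 59, 46]
Step 3: min=46 at 4
  Swap: [6, 27, 46, 59, 50]

After 3 steps: [6, 27, 46, 59, 50]


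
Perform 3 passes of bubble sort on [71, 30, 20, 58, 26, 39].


Initial: [71, 30, 20, 58, 26, 39]
Pass 1: [30, 20, 58, 26, 39, 71] (5 swaps)
Pass 2: [20, 30, 26, 39, 58, 71] (3 swaps)
Pass 3: [20, 26, 30, 39, 58, 71] (1 swaps)

After 3 passes: [20, 26, 30, 39, 58, 71]


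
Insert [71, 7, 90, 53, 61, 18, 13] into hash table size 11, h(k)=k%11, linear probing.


Insert 71: h=5 -> slot 5
Insert 7: h=7 -> slot 7
Insert 90: h=2 -> slot 2
Insert 53: h=9 -> slot 9
Insert 61: h=6 -> slot 6
Insert 18: h=7, 1 probes -> slot 8
Insert 13: h=2, 1 probes -> slot 3

Table: [None, None, 90, 13, None, 71, 61, 7, 18, 53, None]


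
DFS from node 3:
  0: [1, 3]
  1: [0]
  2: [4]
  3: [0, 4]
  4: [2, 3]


Visit 3, push [4, 0]
Visit 0, push [1]
Visit 1, push []
Visit 4, push [2]
Visit 2, push []

DFS order: [3, 0, 1, 4, 2]


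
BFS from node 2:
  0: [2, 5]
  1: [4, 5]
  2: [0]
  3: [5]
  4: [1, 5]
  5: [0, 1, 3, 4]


Visit 2, enqueue [0]
Visit 0, enqueue [5]
Visit 5, enqueue [1, 3, 4]
Visit 1, enqueue []
Visit 3, enqueue []
Visit 4, enqueue []

BFS order: [2, 0, 5, 1, 3, 4]


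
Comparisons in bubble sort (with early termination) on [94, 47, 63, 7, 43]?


Algorithm: bubble sort (with early termination)
Input: [94, 47, 63, 7, 43]
Sorted: [7, 43, 47, 63, 94]

10


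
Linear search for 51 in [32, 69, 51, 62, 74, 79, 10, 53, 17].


i=0: 32!=51
i=1: 69!=51
i=2: 51==51 found!

Found at 2, 3 comps


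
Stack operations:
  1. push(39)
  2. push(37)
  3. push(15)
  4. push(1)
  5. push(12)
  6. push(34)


push(39) -> [39]
push(37) -> [39, 37]
push(15) -> [39, 37, 15]
push(1) -> [39, 37, 15, 1]
push(12) -> [39, 37, 15, 1, 12]
push(34) -> [39, 37, 15, 1, 12, 34]

Final stack: [39, 37, 15, 1, 12, 34]


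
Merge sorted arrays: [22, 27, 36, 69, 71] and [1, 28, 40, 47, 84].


Take 1 from B
Take 22 from A
Take 27 from A
Take 28 from B
Take 36 from A
Take 40 from B
Take 47 from B
Take 69 from A
Take 71 from A

Merged: [1, 22, 27, 28, 36, 40, 47, 69, 71, 84]


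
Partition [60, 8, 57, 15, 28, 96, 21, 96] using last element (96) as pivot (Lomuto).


Pivot: 96
  60 <= 96: advance i (no swap)
  8 <= 96: advance i (no swap)
  57 <= 96: advance i (no swap)
  15 <= 96: advance i (no swap)
  28 <= 96: advance i (no swap)
  96 <= 96: advance i (no swap)
  21 <= 96: advance i (no swap)
Place pivot at 7: [60, 8, 57, 15, 28, 96, 21, 96]

Partitioned: [60, 8, 57, 15, 28, 96, 21, 96]


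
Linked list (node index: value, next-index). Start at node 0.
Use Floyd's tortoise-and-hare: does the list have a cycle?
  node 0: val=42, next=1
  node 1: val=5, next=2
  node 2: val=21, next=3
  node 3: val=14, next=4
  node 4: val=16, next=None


Floyd's tortoise (slow, +1) and hare (fast, +2):
  init: slow=0, fast=0
  step 1: slow=1, fast=2
  step 2: slow=2, fast=4
  step 3: fast -> None, no cycle

Cycle: no


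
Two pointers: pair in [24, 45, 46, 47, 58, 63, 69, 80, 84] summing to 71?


lo=0(24)+hi=8(84)=108
lo=0(24)+hi=7(80)=104
lo=0(24)+hi=6(69)=93
lo=0(24)+hi=5(63)=87
lo=0(24)+hi=4(58)=82
lo=0(24)+hi=3(47)=71

Yes: 24+47=71


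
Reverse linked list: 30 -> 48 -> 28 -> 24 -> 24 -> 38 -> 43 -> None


Step 1: curr=30, set curr.next=prev(None) | reversed so far: 30
Step 2: curr=48, set curr.next=prev(30) | reversed so far: 48 -> 30
Step 3: curr=28, set curr.next=prev(48) | reversed so far: 28 -> 48 -> 30
Step 4: curr=24, set curr.next=prev(28) | reversed so far: 24 -> 28 -> 48 -> 30
Step 5: curr=24, set curr.next=prev(24) | reversed so far: 24 -> 24 -> 28 -> 48 -> 30
Step 6: curr=38, set curr.next=prev(24) | reversed so far: 38 -> 24 -> 24 -> 28 -> 48 -> 30
Step 7: curr=43, set curr.next=prev(38) | reversed so far: 43 -> 38 -> 24 -> 24 -> 28 -> 48 -> 30

43 -> 38 -> 24 -> 24 -> 28 -> 48 -> 30 -> None


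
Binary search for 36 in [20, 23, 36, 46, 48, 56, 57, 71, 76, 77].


Step 1: lo=0, hi=9, mid=4, val=48
Step 2: lo=0, hi=3, mid=1, val=23
Step 3: lo=2, hi=3, mid=2, val=36

Found at index 2


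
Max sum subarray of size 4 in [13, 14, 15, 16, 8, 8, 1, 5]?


[0:4]: 58
[1:5]: 53
[2:6]: 47
[3:7]: 33
[4:8]: 22

Max: 58 at [0:4]


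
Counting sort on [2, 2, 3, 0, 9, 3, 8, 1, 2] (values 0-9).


Input: [2, 2, 3, 0, 9, 3, 8, 1, 2]
Counts: [1, 1, 3, 2, 0, 0, 0, 0, 1, 1]

Sorted: [0, 1, 2, 2, 2, 3, 3, 8, 9]


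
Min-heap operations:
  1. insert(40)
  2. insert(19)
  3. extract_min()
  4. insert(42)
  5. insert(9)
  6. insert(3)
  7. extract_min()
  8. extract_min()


insert(40) -> [40]
insert(19) -> [19, 40]
extract_min()->19, [40]
insert(42) -> [40, 42]
insert(9) -> [9, 42, 40]
insert(3) -> [3, 9, 40, 42]
extract_min()->3, [9, 42, 40]
extract_min()->9, [40, 42]

Final heap: [40, 42]


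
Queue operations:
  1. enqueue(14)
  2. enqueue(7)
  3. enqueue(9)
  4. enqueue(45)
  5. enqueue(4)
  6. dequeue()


enqueue(14) -> [14]
enqueue(7) -> [14, 7]
enqueue(9) -> [14, 7, 9]
enqueue(45) -> [14, 7, 9, 45]
enqueue(4) -> [14, 7, 9, 45, 4]
dequeue()->14, [7, 9, 45, 4]

Final queue: [7, 9, 45, 4]


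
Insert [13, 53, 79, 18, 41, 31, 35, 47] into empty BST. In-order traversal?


Insert 13: root
Insert 53: R from 13
Insert 79: R from 13 -> R from 53
Insert 18: R from 13 -> L from 53
Insert 41: R from 13 -> L from 53 -> R from 18
Insert 31: R from 13 -> L from 53 -> R from 18 -> L from 41
Insert 35: R from 13 -> L from 53 -> R from 18 -> L from 41 -> R from 31
Insert 47: R from 13 -> L from 53 -> R from 18 -> R from 41

In-order: [13, 18, 31, 35, 41, 47, 53, 79]


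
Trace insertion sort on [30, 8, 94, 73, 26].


Initial: [30, 8, 94, 73, 26]
Insert 8: [8, 30, 94, 73, 26]
Insert 94: [8, 30, 94, 73, 26]
Insert 73: [8, 30, 73, 94, 26]
Insert 26: [8, 26, 30, 73, 94]

Sorted: [8, 26, 30, 73, 94]


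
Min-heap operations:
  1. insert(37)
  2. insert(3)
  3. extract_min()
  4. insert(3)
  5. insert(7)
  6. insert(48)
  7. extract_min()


insert(37) -> [37]
insert(3) -> [3, 37]
extract_min()->3, [37]
insert(3) -> [3, 37]
insert(7) -> [3, 37, 7]
insert(48) -> [3, 37, 7, 48]
extract_min()->3, [7, 37, 48]

Final heap: [7, 37, 48]


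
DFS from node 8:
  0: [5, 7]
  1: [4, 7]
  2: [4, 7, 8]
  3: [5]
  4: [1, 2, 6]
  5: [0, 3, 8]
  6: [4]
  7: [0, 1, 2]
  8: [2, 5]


Visit 8, push [5, 2]
Visit 2, push [7, 4]
Visit 4, push [6, 1]
Visit 1, push [7]
Visit 7, push [0]
Visit 0, push [5]
Visit 5, push [3]
Visit 3, push []
Visit 6, push []

DFS order: [8, 2, 4, 1, 7, 0, 5, 3, 6]


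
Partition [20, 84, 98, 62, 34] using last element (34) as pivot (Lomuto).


Pivot: 34
  20 <= 34: advance i (no swap)
Place pivot at 1: [20, 34, 98, 62, 84]

Partitioned: [20, 34, 98, 62, 84]


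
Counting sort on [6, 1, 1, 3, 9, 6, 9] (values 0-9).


Input: [6, 1, 1, 3, 9, 6, 9]
Counts: [0, 2, 0, 1, 0, 0, 2, 0, 0, 2]

Sorted: [1, 1, 3, 6, 6, 9, 9]


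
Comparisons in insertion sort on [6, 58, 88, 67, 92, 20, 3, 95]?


Algorithm: insertion sort
Input: [6, 58, 88, 67, 92, 20, 3, 95]
Sorted: [3, 6, 20, 58, 67, 88, 92, 95]

17


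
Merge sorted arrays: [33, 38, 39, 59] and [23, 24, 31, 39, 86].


Take 23 from B
Take 24 from B
Take 31 from B
Take 33 from A
Take 38 from A
Take 39 from A
Take 39 from B
Take 59 from A

Merged: [23, 24, 31, 33, 38, 39, 39, 59, 86]


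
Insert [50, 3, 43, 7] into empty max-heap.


Insert 50: [50]
Insert 3: [50, 3]
Insert 43: [50, 3, 43]
Insert 7: [50, 7, 43, 3]

Final heap: [50, 7, 43, 3]


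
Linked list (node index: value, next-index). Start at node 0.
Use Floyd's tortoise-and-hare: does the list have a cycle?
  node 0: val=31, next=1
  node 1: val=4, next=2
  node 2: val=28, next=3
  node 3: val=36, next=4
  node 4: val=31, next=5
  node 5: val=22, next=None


Floyd's tortoise (slow, +1) and hare (fast, +2):
  init: slow=0, fast=0
  step 1: slow=1, fast=2
  step 2: slow=2, fast=4
  step 3: fast 4->5->None, no cycle

Cycle: no


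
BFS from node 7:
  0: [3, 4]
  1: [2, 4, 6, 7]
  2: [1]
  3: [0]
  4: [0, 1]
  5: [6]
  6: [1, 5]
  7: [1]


Visit 7, enqueue [1]
Visit 1, enqueue [2, 4, 6]
Visit 2, enqueue []
Visit 4, enqueue [0]
Visit 6, enqueue [5]
Visit 0, enqueue [3]
Visit 5, enqueue []
Visit 3, enqueue []

BFS order: [7, 1, 2, 4, 6, 0, 5, 3]


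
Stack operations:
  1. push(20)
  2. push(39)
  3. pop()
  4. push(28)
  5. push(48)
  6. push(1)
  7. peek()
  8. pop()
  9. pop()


push(20) -> [20]
push(39) -> [20, 39]
pop()->39, [20]
push(28) -> [20, 28]
push(48) -> [20, 28, 48]
push(1) -> [20, 28, 48, 1]
peek()->1
pop()->1, [20, 28, 48]
pop()->48, [20, 28]

Final stack: [20, 28]


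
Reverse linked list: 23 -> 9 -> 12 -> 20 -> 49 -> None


Step 1: curr=23, set curr.next=prev(None) | reversed so far: 23
Step 2: curr=9, set curr.next=prev(23) | reversed so far: 9 -> 23
Step 3: curr=12, set curr.next=prev(9) | reversed so far: 12 -> 9 -> 23
Step 4: curr=20, set curr.next=prev(12) | reversed so far: 20 -> 12 -> 9 -> 23
Step 5: curr=49, set curr.next=prev(20) | reversed so far: 49 -> 20 -> 12 -> 9 -> 23

49 -> 20 -> 12 -> 9 -> 23 -> None


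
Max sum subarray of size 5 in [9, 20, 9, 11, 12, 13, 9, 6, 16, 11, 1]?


[0:5]: 61
[1:6]: 65
[2:7]: 54
[3:8]: 51
[4:9]: 56
[5:10]: 55
[6:11]: 43

Max: 65 at [1:6]


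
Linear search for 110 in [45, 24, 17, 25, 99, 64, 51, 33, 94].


i=0: 45!=110
i=1: 24!=110
i=2: 17!=110
i=3: 25!=110
i=4: 99!=110
i=5: 64!=110
i=6: 51!=110
i=7: 33!=110
i=8: 94!=110

Not found, 9 comps


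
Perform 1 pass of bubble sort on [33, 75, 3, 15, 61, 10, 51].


Initial: [33, 75, 3, 15, 61, 10, 51]
Pass 1: [33, 3, 15, 61, 10, 51, 75] (5 swaps)

After 1 pass: [33, 3, 15, 61, 10, 51, 75]


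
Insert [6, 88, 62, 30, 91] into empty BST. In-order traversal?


Insert 6: root
Insert 88: R from 6
Insert 62: R from 6 -> L from 88
Insert 30: R from 6 -> L from 88 -> L from 62
Insert 91: R from 6 -> R from 88

In-order: [6, 30, 62, 88, 91]


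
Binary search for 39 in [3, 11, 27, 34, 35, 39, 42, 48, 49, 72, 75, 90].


Step 1: lo=0, hi=11, mid=5, val=39

Found at index 5


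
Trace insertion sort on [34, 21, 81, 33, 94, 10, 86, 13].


Initial: [34, 21, 81, 33, 94, 10, 86, 13]
Insert 21: [21, 34, 81, 33, 94, 10, 86, 13]
Insert 81: [21, 34, 81, 33, 94, 10, 86, 13]
Insert 33: [21, 33, 34, 81, 94, 10, 86, 13]
Insert 94: [21, 33, 34, 81, 94, 10, 86, 13]
Insert 10: [10, 21, 33, 34, 81, 94, 86, 13]
Insert 86: [10, 21, 33, 34, 81, 86, 94, 13]
Insert 13: [10, 13, 21, 33, 34, 81, 86, 94]

Sorted: [10, 13, 21, 33, 34, 81, 86, 94]


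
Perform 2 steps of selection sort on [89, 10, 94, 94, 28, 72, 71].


Initial: [89, 10, 94, 94, 28, 72, 71]
Step 1: min=10 at 1
  Swap: [10, 89, 94, 94, 28, 72, 71]
Step 2: min=28 at 4
  Swap: [10, 28, 94, 94, 89, 72, 71]

After 2 steps: [10, 28, 94, 94, 89, 72, 71]


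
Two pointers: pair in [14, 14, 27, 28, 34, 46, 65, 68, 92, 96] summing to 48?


lo=0(14)+hi=9(96)=110
lo=0(14)+hi=8(92)=106
lo=0(14)+hi=7(68)=82
lo=0(14)+hi=6(65)=79
lo=0(14)+hi=5(46)=60
lo=0(14)+hi=4(34)=48

Yes: 14+34=48


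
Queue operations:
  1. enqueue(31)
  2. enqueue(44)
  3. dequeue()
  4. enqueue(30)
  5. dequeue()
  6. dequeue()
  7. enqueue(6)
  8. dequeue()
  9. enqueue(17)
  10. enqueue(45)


enqueue(31) -> [31]
enqueue(44) -> [31, 44]
dequeue()->31, [44]
enqueue(30) -> [44, 30]
dequeue()->44, [30]
dequeue()->30, []
enqueue(6) -> [6]
dequeue()->6, []
enqueue(17) -> [17]
enqueue(45) -> [17, 45]

Final queue: [17, 45]


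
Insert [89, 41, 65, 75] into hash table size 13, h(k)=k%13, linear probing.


Insert 89: h=11 -> slot 11
Insert 41: h=2 -> slot 2
Insert 65: h=0 -> slot 0
Insert 75: h=10 -> slot 10

Table: [65, None, 41, None, None, None, None, None, None, None, 75, 89, None]


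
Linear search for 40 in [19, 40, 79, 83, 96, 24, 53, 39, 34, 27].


i=0: 19!=40
i=1: 40==40 found!

Found at 1, 2 comps


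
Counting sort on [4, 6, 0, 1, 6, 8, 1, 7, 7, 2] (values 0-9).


Input: [4, 6, 0, 1, 6, 8, 1, 7, 7, 2]
Counts: [1, 2, 1, 0, 1, 0, 2, 2, 1, 0]

Sorted: [0, 1, 1, 2, 4, 6, 6, 7, 7, 8]


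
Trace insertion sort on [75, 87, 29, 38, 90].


Initial: [75, 87, 29, 38, 90]
Insert 87: [75, 87, 29, 38, 90]
Insert 29: [29, 75, 87, 38, 90]
Insert 38: [29, 38, 75, 87, 90]
Insert 90: [29, 38, 75, 87, 90]

Sorted: [29, 38, 75, 87, 90]


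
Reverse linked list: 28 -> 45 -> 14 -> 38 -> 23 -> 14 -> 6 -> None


Step 1: curr=28, set curr.next=prev(None) | reversed so far: 28
Step 2: curr=45, set curr.next=prev(28) | reversed so far: 45 -> 28
Step 3: curr=14, set curr.next=prev(45) | reversed so far: 14 -> 45 -> 28
Step 4: curr=38, set curr.next=prev(14) | reversed so far: 38 -> 14 -> 45 -> 28
Step 5: curr=23, set curr.next=prev(38) | reversed so far: 23 -> 38 -> 14 -> 45 -> 28
Step 6: curr=14, set curr.next=prev(23) | reversed so far: 14 -> 23 -> 38 -> 14 -> 45 -> 28
Step 7: curr=6, set curr.next=prev(14) | reversed so far: 6 -> 14 -> 23 -> 38 -> 14 -> 45 -> 28

6 -> 14 -> 23 -> 38 -> 14 -> 45 -> 28 -> None


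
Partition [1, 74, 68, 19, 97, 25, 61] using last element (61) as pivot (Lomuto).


Pivot: 61
  1 <= 61: advance i (no swap)
  19 <= 61: swap -> [1, 19, 68, 74, 97, 25, 61]
  25 <= 61: swap -> [1, 19, 25, 74, 97, 68, 61]
Place pivot at 3: [1, 19, 25, 61, 97, 68, 74]

Partitioned: [1, 19, 25, 61, 97, 68, 74]


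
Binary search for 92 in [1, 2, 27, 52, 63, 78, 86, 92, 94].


Step 1: lo=0, hi=8, mid=4, val=63
Step 2: lo=5, hi=8, mid=6, val=86
Step 3: lo=7, hi=8, mid=7, val=92

Found at index 7


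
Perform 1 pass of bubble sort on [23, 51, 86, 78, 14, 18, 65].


Initial: [23, 51, 86, 78, 14, 18, 65]
Pass 1: [23, 51, 78, 14, 18, 65, 86] (4 swaps)

After 1 pass: [23, 51, 78, 14, 18, 65, 86]


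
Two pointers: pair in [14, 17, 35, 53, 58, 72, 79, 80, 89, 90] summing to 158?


lo=0(14)+hi=9(90)=104
lo=1(17)+hi=9(90)=107
lo=2(35)+hi=9(90)=125
lo=3(53)+hi=9(90)=143
lo=4(58)+hi=9(90)=148
lo=5(72)+hi=9(90)=162
lo=5(72)+hi=8(89)=161
lo=5(72)+hi=7(80)=152
lo=6(79)+hi=7(80)=159

No pair found


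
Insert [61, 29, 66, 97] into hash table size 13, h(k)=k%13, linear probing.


Insert 61: h=9 -> slot 9
Insert 29: h=3 -> slot 3
Insert 66: h=1 -> slot 1
Insert 97: h=6 -> slot 6

Table: [None, 66, None, 29, None, None, 97, None, None, 61, None, None, None]


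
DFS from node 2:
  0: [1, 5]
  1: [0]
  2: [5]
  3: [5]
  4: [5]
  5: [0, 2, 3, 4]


Visit 2, push [5]
Visit 5, push [4, 3, 0]
Visit 0, push [1]
Visit 1, push []
Visit 3, push []
Visit 4, push []

DFS order: [2, 5, 0, 1, 3, 4]


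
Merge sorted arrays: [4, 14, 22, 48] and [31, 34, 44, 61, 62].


Take 4 from A
Take 14 from A
Take 22 from A
Take 31 from B
Take 34 from B
Take 44 from B
Take 48 from A

Merged: [4, 14, 22, 31, 34, 44, 48, 61, 62]


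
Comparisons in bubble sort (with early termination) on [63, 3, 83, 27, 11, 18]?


Algorithm: bubble sort (with early termination)
Input: [63, 3, 83, 27, 11, 18]
Sorted: [3, 11, 18, 27, 63, 83]

14


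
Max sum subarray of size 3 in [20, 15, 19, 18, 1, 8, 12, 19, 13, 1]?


[0:3]: 54
[1:4]: 52
[2:5]: 38
[3:6]: 27
[4:7]: 21
[5:8]: 39
[6:9]: 44
[7:10]: 33

Max: 54 at [0:3]


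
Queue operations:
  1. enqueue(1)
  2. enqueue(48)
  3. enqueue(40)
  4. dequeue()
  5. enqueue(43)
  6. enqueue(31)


enqueue(1) -> [1]
enqueue(48) -> [1, 48]
enqueue(40) -> [1, 48, 40]
dequeue()->1, [48, 40]
enqueue(43) -> [48, 40, 43]
enqueue(31) -> [48, 40, 43, 31]

Final queue: [48, 40, 43, 31]


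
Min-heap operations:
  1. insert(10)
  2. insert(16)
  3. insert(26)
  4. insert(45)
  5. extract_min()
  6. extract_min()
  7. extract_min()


insert(10) -> [10]
insert(16) -> [10, 16]
insert(26) -> [10, 16, 26]
insert(45) -> [10, 16, 26, 45]
extract_min()->10, [16, 45, 26]
extract_min()->16, [26, 45]
extract_min()->26, [45]

Final heap: [45]


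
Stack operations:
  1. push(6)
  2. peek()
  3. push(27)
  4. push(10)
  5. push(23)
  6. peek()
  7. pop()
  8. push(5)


push(6) -> [6]
peek()->6
push(27) -> [6, 27]
push(10) -> [6, 27, 10]
push(23) -> [6, 27, 10, 23]
peek()->23
pop()->23, [6, 27, 10]
push(5) -> [6, 27, 10, 5]

Final stack: [6, 27, 10, 5]


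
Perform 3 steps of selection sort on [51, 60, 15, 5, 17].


Initial: [51, 60, 15, 5, 17]
Step 1: min=5 at 3
  Swap: [5, 60, 15, 51, 17]
Step 2: min=15 at 2
  Swap: [5, 15, 60, 51, 17]
Step 3: min=17 at 4
  Swap: [5, 15, 17, 51, 60]

After 3 steps: [5, 15, 17, 51, 60]


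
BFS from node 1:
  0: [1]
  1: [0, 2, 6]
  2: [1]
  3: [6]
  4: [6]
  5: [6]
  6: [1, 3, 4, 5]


Visit 1, enqueue [0, 2, 6]
Visit 0, enqueue []
Visit 2, enqueue []
Visit 6, enqueue [3, 4, 5]
Visit 3, enqueue []
Visit 4, enqueue []
Visit 5, enqueue []

BFS order: [1, 0, 2, 6, 3, 4, 5]


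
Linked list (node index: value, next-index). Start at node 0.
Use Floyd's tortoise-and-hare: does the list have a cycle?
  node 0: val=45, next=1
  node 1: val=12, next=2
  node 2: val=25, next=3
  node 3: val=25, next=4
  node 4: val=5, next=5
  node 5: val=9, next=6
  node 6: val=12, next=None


Floyd's tortoise (slow, +1) and hare (fast, +2):
  init: slow=0, fast=0
  step 1: slow=1, fast=2
  step 2: slow=2, fast=4
  step 3: slow=3, fast=6
  step 4: fast -> None, no cycle

Cycle: no


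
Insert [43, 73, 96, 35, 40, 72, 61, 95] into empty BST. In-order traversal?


Insert 43: root
Insert 73: R from 43
Insert 96: R from 43 -> R from 73
Insert 35: L from 43
Insert 40: L from 43 -> R from 35
Insert 72: R from 43 -> L from 73
Insert 61: R from 43 -> L from 73 -> L from 72
Insert 95: R from 43 -> R from 73 -> L from 96

In-order: [35, 40, 43, 61, 72, 73, 95, 96]


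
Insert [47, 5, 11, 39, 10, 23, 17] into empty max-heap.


Insert 47: [47]
Insert 5: [47, 5]
Insert 11: [47, 5, 11]
Insert 39: [47, 39, 11, 5]
Insert 10: [47, 39, 11, 5, 10]
Insert 23: [47, 39, 23, 5, 10, 11]
Insert 17: [47, 39, 23, 5, 10, 11, 17]

Final heap: [47, 39, 23, 5, 10, 11, 17]


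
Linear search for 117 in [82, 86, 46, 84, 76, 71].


i=0: 82!=117
i=1: 86!=117
i=2: 46!=117
i=3: 84!=117
i=4: 76!=117
i=5: 71!=117

Not found, 6 comps


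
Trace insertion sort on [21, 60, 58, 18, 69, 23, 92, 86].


Initial: [21, 60, 58, 18, 69, 23, 92, 86]
Insert 60: [21, 60, 58, 18, 69, 23, 92, 86]
Insert 58: [21, 58, 60, 18, 69, 23, 92, 86]
Insert 18: [18, 21, 58, 60, 69, 23, 92, 86]
Insert 69: [18, 21, 58, 60, 69, 23, 92, 86]
Insert 23: [18, 21, 23, 58, 60, 69, 92, 86]
Insert 92: [18, 21, 23, 58, 60, 69, 92, 86]
Insert 86: [18, 21, 23, 58, 60, 69, 86, 92]

Sorted: [18, 21, 23, 58, 60, 69, 86, 92]


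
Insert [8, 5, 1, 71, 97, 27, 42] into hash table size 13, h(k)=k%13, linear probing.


Insert 8: h=8 -> slot 8
Insert 5: h=5 -> slot 5
Insert 1: h=1 -> slot 1
Insert 71: h=6 -> slot 6
Insert 97: h=6, 1 probes -> slot 7
Insert 27: h=1, 1 probes -> slot 2
Insert 42: h=3 -> slot 3

Table: [None, 1, 27, 42, None, 5, 71, 97, 8, None, None, None, None]


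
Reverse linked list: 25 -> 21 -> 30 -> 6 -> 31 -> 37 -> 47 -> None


Step 1: curr=25, set curr.next=prev(None) | reversed so far: 25
Step 2: curr=21, set curr.next=prev(25) | reversed so far: 21 -> 25
Step 3: curr=30, set curr.next=prev(21) | reversed so far: 30 -> 21 -> 25
Step 4: curr=6, set curr.next=prev(30) | reversed so far: 6 -> 30 -> 21 -> 25
Step 5: curr=31, set curr.next=prev(6) | reversed so far: 31 -> 6 -> 30 -> 21 -> 25
Step 6: curr=37, set curr.next=prev(31) | reversed so far: 37 -> 31 -> 6 -> 30 -> 21 -> 25
Step 7: curr=47, set curr.next=prev(37) | reversed so far: 47 -> 37 -> 31 -> 6 -> 30 -> 21 -> 25

47 -> 37 -> 31 -> 6 -> 30 -> 21 -> 25 -> None


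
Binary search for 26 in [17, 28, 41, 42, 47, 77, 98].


Step 1: lo=0, hi=6, mid=3, val=42
Step 2: lo=0, hi=2, mid=1, val=28
Step 3: lo=0, hi=0, mid=0, val=17

Not found


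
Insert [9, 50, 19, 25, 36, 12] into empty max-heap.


Insert 9: [9]
Insert 50: [50, 9]
Insert 19: [50, 9, 19]
Insert 25: [50, 25, 19, 9]
Insert 36: [50, 36, 19, 9, 25]
Insert 12: [50, 36, 19, 9, 25, 12]

Final heap: [50, 36, 19, 9, 25, 12]


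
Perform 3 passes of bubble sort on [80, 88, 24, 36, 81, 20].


Initial: [80, 88, 24, 36, 81, 20]
Pass 1: [80, 24, 36, 81, 20, 88] (4 swaps)
Pass 2: [24, 36, 80, 20, 81, 88] (3 swaps)
Pass 3: [24, 36, 20, 80, 81, 88] (1 swaps)

After 3 passes: [24, 36, 20, 80, 81, 88]


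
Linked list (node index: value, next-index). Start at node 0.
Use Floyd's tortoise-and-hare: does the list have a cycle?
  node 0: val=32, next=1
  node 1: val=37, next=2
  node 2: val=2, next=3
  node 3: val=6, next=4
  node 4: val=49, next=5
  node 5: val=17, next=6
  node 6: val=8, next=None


Floyd's tortoise (slow, +1) and hare (fast, +2):
  init: slow=0, fast=0
  step 1: slow=1, fast=2
  step 2: slow=2, fast=4
  step 3: slow=3, fast=6
  step 4: fast -> None, no cycle

Cycle: no


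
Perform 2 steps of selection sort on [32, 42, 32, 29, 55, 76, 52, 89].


Initial: [32, 42, 32, 29, 55, 76, 52, 89]
Step 1: min=29 at 3
  Swap: [29, 42, 32, 32, 55, 76, 52, 89]
Step 2: min=32 at 2
  Swap: [29, 32, 42, 32, 55, 76, 52, 89]

After 2 steps: [29, 32, 42, 32, 55, 76, 52, 89]


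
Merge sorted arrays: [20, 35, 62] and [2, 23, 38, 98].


Take 2 from B
Take 20 from A
Take 23 from B
Take 35 from A
Take 38 from B
Take 62 from A

Merged: [2, 20, 23, 35, 38, 62, 98]


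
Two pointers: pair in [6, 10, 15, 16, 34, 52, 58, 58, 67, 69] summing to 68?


lo=0(6)+hi=9(69)=75
lo=0(6)+hi=8(67)=73
lo=0(6)+hi=7(58)=64
lo=1(10)+hi=7(58)=68

Yes: 10+58=68


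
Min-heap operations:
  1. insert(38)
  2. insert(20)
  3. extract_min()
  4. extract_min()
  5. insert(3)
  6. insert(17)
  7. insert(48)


insert(38) -> [38]
insert(20) -> [20, 38]
extract_min()->20, [38]
extract_min()->38, []
insert(3) -> [3]
insert(17) -> [3, 17]
insert(48) -> [3, 17, 48]

Final heap: [3, 17, 48]


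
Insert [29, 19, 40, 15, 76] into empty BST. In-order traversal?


Insert 29: root
Insert 19: L from 29
Insert 40: R from 29
Insert 15: L from 29 -> L from 19
Insert 76: R from 29 -> R from 40

In-order: [15, 19, 29, 40, 76]


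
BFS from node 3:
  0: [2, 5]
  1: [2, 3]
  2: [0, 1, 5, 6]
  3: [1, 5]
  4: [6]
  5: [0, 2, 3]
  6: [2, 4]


Visit 3, enqueue [1, 5]
Visit 1, enqueue [2]
Visit 5, enqueue [0]
Visit 2, enqueue [6]
Visit 0, enqueue []
Visit 6, enqueue [4]
Visit 4, enqueue []

BFS order: [3, 1, 5, 2, 0, 6, 4]


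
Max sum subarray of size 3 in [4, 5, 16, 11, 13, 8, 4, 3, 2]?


[0:3]: 25
[1:4]: 32
[2:5]: 40
[3:6]: 32
[4:7]: 25
[5:8]: 15
[6:9]: 9

Max: 40 at [2:5]


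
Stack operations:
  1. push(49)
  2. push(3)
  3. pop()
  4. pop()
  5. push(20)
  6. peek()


push(49) -> [49]
push(3) -> [49, 3]
pop()->3, [49]
pop()->49, []
push(20) -> [20]
peek()->20

Final stack: [20]


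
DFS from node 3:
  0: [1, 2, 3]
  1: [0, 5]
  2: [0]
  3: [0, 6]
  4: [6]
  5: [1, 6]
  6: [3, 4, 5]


Visit 3, push [6, 0]
Visit 0, push [2, 1]
Visit 1, push [5]
Visit 5, push [6]
Visit 6, push [4]
Visit 4, push []
Visit 2, push []

DFS order: [3, 0, 1, 5, 6, 4, 2]


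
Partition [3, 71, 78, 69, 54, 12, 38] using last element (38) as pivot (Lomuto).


Pivot: 38
  3 <= 38: advance i (no swap)
  12 <= 38: swap -> [3, 12, 78, 69, 54, 71, 38]
Place pivot at 2: [3, 12, 38, 69, 54, 71, 78]

Partitioned: [3, 12, 38, 69, 54, 71, 78]


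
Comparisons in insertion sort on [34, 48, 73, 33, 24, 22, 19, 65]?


Algorithm: insertion sort
Input: [34, 48, 73, 33, 24, 22, 19, 65]
Sorted: [19, 22, 24, 33, 34, 48, 65, 73]

22


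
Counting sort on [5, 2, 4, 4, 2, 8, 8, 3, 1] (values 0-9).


Input: [5, 2, 4, 4, 2, 8, 8, 3, 1]
Counts: [0, 1, 2, 1, 2, 1, 0, 0, 2, 0]

Sorted: [1, 2, 2, 3, 4, 4, 5, 8, 8]


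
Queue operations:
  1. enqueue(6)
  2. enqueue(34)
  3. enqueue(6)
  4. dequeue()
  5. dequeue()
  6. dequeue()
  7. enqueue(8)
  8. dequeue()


enqueue(6) -> [6]
enqueue(34) -> [6, 34]
enqueue(6) -> [6, 34, 6]
dequeue()->6, [34, 6]
dequeue()->34, [6]
dequeue()->6, []
enqueue(8) -> [8]
dequeue()->8, []

Final queue: []


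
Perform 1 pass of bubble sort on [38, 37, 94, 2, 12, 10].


Initial: [38, 37, 94, 2, 12, 10]
Pass 1: [37, 38, 2, 12, 10, 94] (4 swaps)

After 1 pass: [37, 38, 2, 12, 10, 94]


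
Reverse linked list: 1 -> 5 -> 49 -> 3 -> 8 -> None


Step 1: curr=1, set curr.next=prev(None) | reversed so far: 1
Step 2: curr=5, set curr.next=prev(1) | reversed so far: 5 -> 1
Step 3: curr=49, set curr.next=prev(5) | reversed so far: 49 -> 5 -> 1
Step 4: curr=3, set curr.next=prev(49) | reversed so far: 3 -> 49 -> 5 -> 1
Step 5: curr=8, set curr.next=prev(3) | reversed so far: 8 -> 3 -> 49 -> 5 -> 1

8 -> 3 -> 49 -> 5 -> 1 -> None


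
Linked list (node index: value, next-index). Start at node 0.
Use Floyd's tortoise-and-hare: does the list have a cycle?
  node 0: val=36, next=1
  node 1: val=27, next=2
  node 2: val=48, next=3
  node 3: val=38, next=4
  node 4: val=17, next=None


Floyd's tortoise (slow, +1) and hare (fast, +2):
  init: slow=0, fast=0
  step 1: slow=1, fast=2
  step 2: slow=2, fast=4
  step 3: fast -> None, no cycle

Cycle: no


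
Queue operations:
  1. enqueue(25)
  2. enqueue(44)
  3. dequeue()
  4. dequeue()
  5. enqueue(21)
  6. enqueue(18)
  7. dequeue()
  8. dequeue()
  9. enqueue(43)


enqueue(25) -> [25]
enqueue(44) -> [25, 44]
dequeue()->25, [44]
dequeue()->44, []
enqueue(21) -> [21]
enqueue(18) -> [21, 18]
dequeue()->21, [18]
dequeue()->18, []
enqueue(43) -> [43]

Final queue: [43]


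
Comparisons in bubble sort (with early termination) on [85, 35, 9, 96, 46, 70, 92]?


Algorithm: bubble sort (with early termination)
Input: [85, 35, 9, 96, 46, 70, 92]
Sorted: [9, 35, 46, 70, 85, 92, 96]

15


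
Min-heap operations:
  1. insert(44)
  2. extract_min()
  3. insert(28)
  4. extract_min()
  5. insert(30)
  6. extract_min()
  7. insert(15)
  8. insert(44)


insert(44) -> [44]
extract_min()->44, []
insert(28) -> [28]
extract_min()->28, []
insert(30) -> [30]
extract_min()->30, []
insert(15) -> [15]
insert(44) -> [15, 44]

Final heap: [15, 44]


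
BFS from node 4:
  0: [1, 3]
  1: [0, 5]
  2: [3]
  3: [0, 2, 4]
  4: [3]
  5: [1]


Visit 4, enqueue [3]
Visit 3, enqueue [0, 2]
Visit 0, enqueue [1]
Visit 2, enqueue []
Visit 1, enqueue [5]
Visit 5, enqueue []

BFS order: [4, 3, 0, 2, 1, 5]


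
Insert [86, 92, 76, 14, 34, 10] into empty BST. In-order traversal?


Insert 86: root
Insert 92: R from 86
Insert 76: L from 86
Insert 14: L from 86 -> L from 76
Insert 34: L from 86 -> L from 76 -> R from 14
Insert 10: L from 86 -> L from 76 -> L from 14

In-order: [10, 14, 34, 76, 86, 92]


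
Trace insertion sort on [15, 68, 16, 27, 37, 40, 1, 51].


Initial: [15, 68, 16, 27, 37, 40, 1, 51]
Insert 68: [15, 68, 16, 27, 37, 40, 1, 51]
Insert 16: [15, 16, 68, 27, 37, 40, 1, 51]
Insert 27: [15, 16, 27, 68, 37, 40, 1, 51]
Insert 37: [15, 16, 27, 37, 68, 40, 1, 51]
Insert 40: [15, 16, 27, 37, 40, 68, 1, 51]
Insert 1: [1, 15, 16, 27, 37, 40, 68, 51]
Insert 51: [1, 15, 16, 27, 37, 40, 51, 68]

Sorted: [1, 15, 16, 27, 37, 40, 51, 68]


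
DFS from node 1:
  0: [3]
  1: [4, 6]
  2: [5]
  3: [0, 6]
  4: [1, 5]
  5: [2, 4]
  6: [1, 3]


Visit 1, push [6, 4]
Visit 4, push [5]
Visit 5, push [2]
Visit 2, push []
Visit 6, push [3]
Visit 3, push [0]
Visit 0, push []

DFS order: [1, 4, 5, 2, 6, 3, 0]


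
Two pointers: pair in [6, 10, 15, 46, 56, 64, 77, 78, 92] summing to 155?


lo=0(6)+hi=8(92)=98
lo=1(10)+hi=8(92)=102
lo=2(15)+hi=8(92)=107
lo=3(46)+hi=8(92)=138
lo=4(56)+hi=8(92)=148
lo=5(64)+hi=8(92)=156
lo=5(64)+hi=7(78)=142
lo=6(77)+hi=7(78)=155

Yes: 77+78=155


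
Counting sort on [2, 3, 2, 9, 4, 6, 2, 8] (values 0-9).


Input: [2, 3, 2, 9, 4, 6, 2, 8]
Counts: [0, 0, 3, 1, 1, 0, 1, 0, 1, 1]

Sorted: [2, 2, 2, 3, 4, 6, 8, 9]


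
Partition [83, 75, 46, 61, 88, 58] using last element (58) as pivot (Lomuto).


Pivot: 58
  46 <= 58: swap -> [46, 75, 83, 61, 88, 58]
Place pivot at 1: [46, 58, 83, 61, 88, 75]

Partitioned: [46, 58, 83, 61, 88, 75]


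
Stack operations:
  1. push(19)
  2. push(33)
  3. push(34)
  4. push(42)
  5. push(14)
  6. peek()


push(19) -> [19]
push(33) -> [19, 33]
push(34) -> [19, 33, 34]
push(42) -> [19, 33, 34, 42]
push(14) -> [19, 33, 34, 42, 14]
peek()->14

Final stack: [19, 33, 34, 42, 14]


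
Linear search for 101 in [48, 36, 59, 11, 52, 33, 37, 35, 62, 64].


i=0: 48!=101
i=1: 36!=101
i=2: 59!=101
i=3: 11!=101
i=4: 52!=101
i=5: 33!=101
i=6: 37!=101
i=7: 35!=101
i=8: 62!=101
i=9: 64!=101

Not found, 10 comps


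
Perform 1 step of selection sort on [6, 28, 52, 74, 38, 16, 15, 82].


Initial: [6, 28, 52, 74, 38, 16, 15, 82]
Step 1: min=6 at 0
  Swap: [6, 28, 52, 74, 38, 16, 15, 82]

After 1 step: [6, 28, 52, 74, 38, 16, 15, 82]


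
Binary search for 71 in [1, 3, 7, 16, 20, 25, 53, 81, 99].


Step 1: lo=0, hi=8, mid=4, val=20
Step 2: lo=5, hi=8, mid=6, val=53
Step 3: lo=7, hi=8, mid=7, val=81

Not found


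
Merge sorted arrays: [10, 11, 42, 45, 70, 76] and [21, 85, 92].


Take 10 from A
Take 11 from A
Take 21 from B
Take 42 from A
Take 45 from A
Take 70 from A
Take 76 from A

Merged: [10, 11, 21, 42, 45, 70, 76, 85, 92]


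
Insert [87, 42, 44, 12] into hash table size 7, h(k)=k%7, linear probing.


Insert 87: h=3 -> slot 3
Insert 42: h=0 -> slot 0
Insert 44: h=2 -> slot 2
Insert 12: h=5 -> slot 5

Table: [42, None, 44, 87, None, 12, None]


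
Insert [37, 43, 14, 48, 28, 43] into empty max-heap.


Insert 37: [37]
Insert 43: [43, 37]
Insert 14: [43, 37, 14]
Insert 48: [48, 43, 14, 37]
Insert 28: [48, 43, 14, 37, 28]
Insert 43: [48, 43, 43, 37, 28, 14]

Final heap: [48, 43, 43, 37, 28, 14]


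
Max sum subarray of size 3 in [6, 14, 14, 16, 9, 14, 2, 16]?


[0:3]: 34
[1:4]: 44
[2:5]: 39
[3:6]: 39
[4:7]: 25
[5:8]: 32

Max: 44 at [1:4]


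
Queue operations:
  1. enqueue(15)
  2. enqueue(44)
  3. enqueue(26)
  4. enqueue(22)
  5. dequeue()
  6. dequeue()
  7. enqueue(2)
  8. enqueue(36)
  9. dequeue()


enqueue(15) -> [15]
enqueue(44) -> [15, 44]
enqueue(26) -> [15, 44, 26]
enqueue(22) -> [15, 44, 26, 22]
dequeue()->15, [44, 26, 22]
dequeue()->44, [26, 22]
enqueue(2) -> [26, 22, 2]
enqueue(36) -> [26, 22, 2, 36]
dequeue()->26, [22, 2, 36]

Final queue: [22, 2, 36]


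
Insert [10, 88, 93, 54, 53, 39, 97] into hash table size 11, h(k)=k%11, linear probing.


Insert 10: h=10 -> slot 10
Insert 88: h=0 -> slot 0
Insert 93: h=5 -> slot 5
Insert 54: h=10, 2 probes -> slot 1
Insert 53: h=9 -> slot 9
Insert 39: h=6 -> slot 6
Insert 97: h=9, 4 probes -> slot 2

Table: [88, 54, 97, None, None, 93, 39, None, None, 53, 10]


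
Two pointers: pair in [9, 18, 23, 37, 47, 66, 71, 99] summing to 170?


lo=0(9)+hi=7(99)=108
lo=1(18)+hi=7(99)=117
lo=2(23)+hi=7(99)=122
lo=3(37)+hi=7(99)=136
lo=4(47)+hi=7(99)=146
lo=5(66)+hi=7(99)=165
lo=6(71)+hi=7(99)=170

Yes: 71+99=170


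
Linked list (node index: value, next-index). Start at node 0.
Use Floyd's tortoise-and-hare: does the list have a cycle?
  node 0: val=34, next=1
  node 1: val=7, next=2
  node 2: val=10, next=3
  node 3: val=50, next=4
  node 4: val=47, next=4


Floyd's tortoise (slow, +1) and hare (fast, +2):
  init: slow=0, fast=0
  step 1: slow=1, fast=2
  step 2: slow=2, fast=4
  step 3: slow=3, fast=4
  step 4: slow=4, fast=4
  slow == fast at node 4: cycle detected

Cycle: yes


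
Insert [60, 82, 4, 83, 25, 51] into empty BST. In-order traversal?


Insert 60: root
Insert 82: R from 60
Insert 4: L from 60
Insert 83: R from 60 -> R from 82
Insert 25: L from 60 -> R from 4
Insert 51: L from 60 -> R from 4 -> R from 25

In-order: [4, 25, 51, 60, 82, 83]


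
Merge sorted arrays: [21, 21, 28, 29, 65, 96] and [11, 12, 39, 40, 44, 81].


Take 11 from B
Take 12 from B
Take 21 from A
Take 21 from A
Take 28 from A
Take 29 from A
Take 39 from B
Take 40 from B
Take 44 from B
Take 65 from A
Take 81 from B

Merged: [11, 12, 21, 21, 28, 29, 39, 40, 44, 65, 81, 96]


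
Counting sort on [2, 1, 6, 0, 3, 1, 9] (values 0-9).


Input: [2, 1, 6, 0, 3, 1, 9]
Counts: [1, 2, 1, 1, 0, 0, 1, 0, 0, 1]

Sorted: [0, 1, 1, 2, 3, 6, 9]


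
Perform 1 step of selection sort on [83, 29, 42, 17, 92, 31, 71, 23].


Initial: [83, 29, 42, 17, 92, 31, 71, 23]
Step 1: min=17 at 3
  Swap: [17, 29, 42, 83, 92, 31, 71, 23]

After 1 step: [17, 29, 42, 83, 92, 31, 71, 23]


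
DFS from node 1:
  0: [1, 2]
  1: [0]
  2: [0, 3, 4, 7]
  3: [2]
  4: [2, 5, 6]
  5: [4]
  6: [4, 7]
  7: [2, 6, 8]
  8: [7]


Visit 1, push [0]
Visit 0, push [2]
Visit 2, push [7, 4, 3]
Visit 3, push []
Visit 4, push [6, 5]
Visit 5, push []
Visit 6, push [7]
Visit 7, push [8]
Visit 8, push []

DFS order: [1, 0, 2, 3, 4, 5, 6, 7, 8]


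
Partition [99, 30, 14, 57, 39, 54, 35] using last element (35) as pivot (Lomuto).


Pivot: 35
  30 <= 35: swap -> [30, 99, 14, 57, 39, 54, 35]
  14 <= 35: swap -> [30, 14, 99, 57, 39, 54, 35]
Place pivot at 2: [30, 14, 35, 57, 39, 54, 99]

Partitioned: [30, 14, 35, 57, 39, 54, 99]


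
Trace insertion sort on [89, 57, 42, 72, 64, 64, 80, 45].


Initial: [89, 57, 42, 72, 64, 64, 80, 45]
Insert 57: [57, 89, 42, 72, 64, 64, 80, 45]
Insert 42: [42, 57, 89, 72, 64, 64, 80, 45]
Insert 72: [42, 57, 72, 89, 64, 64, 80, 45]
Insert 64: [42, 57, 64, 72, 89, 64, 80, 45]
Insert 64: [42, 57, 64, 64, 72, 89, 80, 45]
Insert 80: [42, 57, 64, 64, 72, 80, 89, 45]
Insert 45: [42, 45, 57, 64, 64, 72, 80, 89]

Sorted: [42, 45, 57, 64, 64, 72, 80, 89]


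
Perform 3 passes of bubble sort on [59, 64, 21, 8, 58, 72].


Initial: [59, 64, 21, 8, 58, 72]
Pass 1: [59, 21, 8, 58, 64, 72] (3 swaps)
Pass 2: [21, 8, 58, 59, 64, 72] (3 swaps)
Pass 3: [8, 21, 58, 59, 64, 72] (1 swaps)

After 3 passes: [8, 21, 58, 59, 64, 72]


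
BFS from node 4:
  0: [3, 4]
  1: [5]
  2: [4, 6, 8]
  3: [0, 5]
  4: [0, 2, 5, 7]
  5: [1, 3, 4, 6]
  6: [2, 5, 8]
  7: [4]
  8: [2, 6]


Visit 4, enqueue [0, 2, 5, 7]
Visit 0, enqueue [3]
Visit 2, enqueue [6, 8]
Visit 5, enqueue [1]
Visit 7, enqueue []
Visit 3, enqueue []
Visit 6, enqueue []
Visit 8, enqueue []
Visit 1, enqueue []

BFS order: [4, 0, 2, 5, 7, 3, 6, 8, 1]


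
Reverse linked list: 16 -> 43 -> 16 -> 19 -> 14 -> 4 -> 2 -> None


Step 1: curr=16, set curr.next=prev(None) | reversed so far: 16
Step 2: curr=43, set curr.next=prev(16) | reversed so far: 43 -> 16
Step 3: curr=16, set curr.next=prev(43) | reversed so far: 16 -> 43 -> 16
Step 4: curr=19, set curr.next=prev(16) | reversed so far: 19 -> 16 -> 43 -> 16
Step 5: curr=14, set curr.next=prev(19) | reversed so far: 14 -> 19 -> 16 -> 43 -> 16
Step 6: curr=4, set curr.next=prev(14) | reversed so far: 4 -> 14 -> 19 -> 16 -> 43 -> 16
Step 7: curr=2, set curr.next=prev(4) | reversed so far: 2 -> 4 -> 14 -> 19 -> 16 -> 43 -> 16

2 -> 4 -> 14 -> 19 -> 16 -> 43 -> 16 -> None


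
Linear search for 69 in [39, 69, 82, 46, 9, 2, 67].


i=0: 39!=69
i=1: 69==69 found!

Found at 1, 2 comps


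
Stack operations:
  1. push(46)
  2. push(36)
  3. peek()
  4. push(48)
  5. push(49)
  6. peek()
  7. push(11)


push(46) -> [46]
push(36) -> [46, 36]
peek()->36
push(48) -> [46, 36, 48]
push(49) -> [46, 36, 48, 49]
peek()->49
push(11) -> [46, 36, 48, 49, 11]

Final stack: [46, 36, 48, 49, 11]


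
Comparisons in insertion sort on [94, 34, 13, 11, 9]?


Algorithm: insertion sort
Input: [94, 34, 13, 11, 9]
Sorted: [9, 11, 13, 34, 94]

10


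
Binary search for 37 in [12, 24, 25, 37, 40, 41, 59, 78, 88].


Step 1: lo=0, hi=8, mid=4, val=40
Step 2: lo=0, hi=3, mid=1, val=24
Step 3: lo=2, hi=3, mid=2, val=25
Step 4: lo=3, hi=3, mid=3, val=37

Found at index 3


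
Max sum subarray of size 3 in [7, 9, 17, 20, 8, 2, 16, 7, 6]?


[0:3]: 33
[1:4]: 46
[2:5]: 45
[3:6]: 30
[4:7]: 26
[5:8]: 25
[6:9]: 29

Max: 46 at [1:4]
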